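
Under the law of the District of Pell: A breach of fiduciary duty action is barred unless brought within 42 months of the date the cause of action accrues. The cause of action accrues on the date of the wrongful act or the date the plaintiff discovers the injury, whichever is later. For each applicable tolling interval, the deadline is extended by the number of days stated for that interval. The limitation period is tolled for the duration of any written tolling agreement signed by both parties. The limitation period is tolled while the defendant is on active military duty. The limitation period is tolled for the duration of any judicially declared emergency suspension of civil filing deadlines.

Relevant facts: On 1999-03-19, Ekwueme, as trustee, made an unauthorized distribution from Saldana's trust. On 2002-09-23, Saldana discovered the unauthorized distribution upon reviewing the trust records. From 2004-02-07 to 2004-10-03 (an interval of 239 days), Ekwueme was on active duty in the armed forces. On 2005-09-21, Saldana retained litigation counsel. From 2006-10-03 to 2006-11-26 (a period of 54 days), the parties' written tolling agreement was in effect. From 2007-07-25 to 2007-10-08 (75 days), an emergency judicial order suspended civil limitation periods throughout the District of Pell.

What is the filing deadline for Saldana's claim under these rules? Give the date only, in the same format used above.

2007-01-10

The claim accrued on 2002-09-23 — the later of the 1999-03-19 act and the 2002-09-23 discovery.
Adding the 42 months base period to 2002-09-23 gives a deadline of 2006-03-23, before any tolling.
Because the defendant's active military service ran from 2004-02-07 to 2004-10-03, the deadline is extended by 239 days to 2006-11-17.
The written tolling agreement from 2006-10-03 to 2006-11-26 tolled the period for 54 days, extending the deadline to 2007-01-10.
By the time the emergency suspension of filing deadlines began on 2007-07-25, the limitation period had already expired on 2007-01-10; that interval cannot revive it.
Nothing else in the chronology tolls or restarts the period.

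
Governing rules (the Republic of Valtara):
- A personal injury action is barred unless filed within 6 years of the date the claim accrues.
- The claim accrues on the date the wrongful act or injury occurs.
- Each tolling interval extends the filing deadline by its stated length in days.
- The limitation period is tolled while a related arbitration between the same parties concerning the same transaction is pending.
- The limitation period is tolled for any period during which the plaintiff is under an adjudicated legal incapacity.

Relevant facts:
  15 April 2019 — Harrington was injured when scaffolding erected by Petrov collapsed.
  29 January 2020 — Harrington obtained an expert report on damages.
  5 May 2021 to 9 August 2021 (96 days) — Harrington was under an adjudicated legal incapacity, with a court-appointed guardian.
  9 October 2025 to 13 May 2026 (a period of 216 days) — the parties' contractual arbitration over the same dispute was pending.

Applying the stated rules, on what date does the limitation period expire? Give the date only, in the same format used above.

20 July 2025

The claim accrued on 15 April 2019, the date of the act.
Adding the 6 years base period to 15 April 2019 gives a deadline of 15 April 2025, before any tolling.
The period was tolled for 96 days by the plaintiff's legal incapacity (5 May 2021 to 9 August 2021), pushing the deadline to 20 July 2025.
The pending related arbitration starting 9 October 2025 came too late — the period had run on 20 July 2025 — and so does not extend the deadline.
Nothing else in the chronology tolls or restarts the period.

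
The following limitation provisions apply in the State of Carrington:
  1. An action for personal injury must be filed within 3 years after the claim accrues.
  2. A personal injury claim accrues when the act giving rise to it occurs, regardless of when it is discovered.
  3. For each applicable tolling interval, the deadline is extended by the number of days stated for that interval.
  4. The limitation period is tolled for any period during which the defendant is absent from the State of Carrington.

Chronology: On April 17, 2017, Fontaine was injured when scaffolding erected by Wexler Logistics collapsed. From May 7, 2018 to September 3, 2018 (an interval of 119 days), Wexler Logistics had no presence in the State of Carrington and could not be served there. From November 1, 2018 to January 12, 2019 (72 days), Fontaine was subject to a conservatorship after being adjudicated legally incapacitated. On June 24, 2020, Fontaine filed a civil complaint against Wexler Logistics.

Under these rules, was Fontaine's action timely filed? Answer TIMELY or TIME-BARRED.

TIMELY

The claim accrued on April 17, 2017, the date of the act.
Adding the 3 years base period to April 17, 2017 gives a deadline of April 17, 2020, before any tolling.
The defendant's absence from the jurisdiction from May 7, 2018 to September 3, 2018 tolled the period for 119 days, extending the deadline to August 14, 2020.
The plaintiff's legal incapacity from November 1, 2018 to January 12, 2019 does not toll the period, because no stated rule makes the plaintiff's incapacity a tolling event.
The June 24, 2020 filing precedes the August 14, 2020 deadline; the claim is timely.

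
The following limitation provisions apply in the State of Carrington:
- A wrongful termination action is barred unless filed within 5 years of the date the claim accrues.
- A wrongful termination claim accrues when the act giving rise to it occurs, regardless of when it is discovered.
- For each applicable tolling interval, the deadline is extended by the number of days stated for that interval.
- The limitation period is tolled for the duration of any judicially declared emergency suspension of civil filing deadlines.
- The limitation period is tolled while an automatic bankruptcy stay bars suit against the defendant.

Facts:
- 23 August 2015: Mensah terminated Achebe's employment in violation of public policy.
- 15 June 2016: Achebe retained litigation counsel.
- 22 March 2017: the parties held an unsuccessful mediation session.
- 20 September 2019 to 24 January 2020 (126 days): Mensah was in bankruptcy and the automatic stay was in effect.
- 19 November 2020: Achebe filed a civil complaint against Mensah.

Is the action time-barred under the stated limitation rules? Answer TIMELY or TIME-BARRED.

TIMELY

The claim accrued on 23 August 2015, when the wrongful act occurred.
5 years from 23 August 2015 is 23 August 2020.
The automatic bankruptcy stay from 20 September 2019 to 24 January 2020 tolled the period for 126 days, extending the deadline to 27 December 2020.
None of the other events listed affects the running of the period under the stated rules.
The 19 November 2020 filing precedes the 27 December 2020 deadline; the claim is timely.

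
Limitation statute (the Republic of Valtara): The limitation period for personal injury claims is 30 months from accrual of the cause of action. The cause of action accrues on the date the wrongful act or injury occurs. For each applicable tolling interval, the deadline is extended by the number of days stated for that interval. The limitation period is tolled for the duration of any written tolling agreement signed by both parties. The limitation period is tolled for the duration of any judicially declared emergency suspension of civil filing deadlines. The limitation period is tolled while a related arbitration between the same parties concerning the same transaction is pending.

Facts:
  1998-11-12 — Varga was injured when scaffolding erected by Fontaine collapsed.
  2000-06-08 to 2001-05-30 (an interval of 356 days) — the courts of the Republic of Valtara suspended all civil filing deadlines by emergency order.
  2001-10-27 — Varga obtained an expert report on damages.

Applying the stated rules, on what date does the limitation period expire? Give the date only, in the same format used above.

2002-05-03

The claim accrued on 1998-11-12, when the wrongful act occurred.
The untolled deadline — 30 months after 1998-11-12 — is 2001-05-12.
The period was tolled for 356 days by the emergency suspension of filing deadlines (2000-06-08 to 2001-05-30), pushing the deadline to 2002-05-03.
Nothing else in the chronology tolls or restarts the period.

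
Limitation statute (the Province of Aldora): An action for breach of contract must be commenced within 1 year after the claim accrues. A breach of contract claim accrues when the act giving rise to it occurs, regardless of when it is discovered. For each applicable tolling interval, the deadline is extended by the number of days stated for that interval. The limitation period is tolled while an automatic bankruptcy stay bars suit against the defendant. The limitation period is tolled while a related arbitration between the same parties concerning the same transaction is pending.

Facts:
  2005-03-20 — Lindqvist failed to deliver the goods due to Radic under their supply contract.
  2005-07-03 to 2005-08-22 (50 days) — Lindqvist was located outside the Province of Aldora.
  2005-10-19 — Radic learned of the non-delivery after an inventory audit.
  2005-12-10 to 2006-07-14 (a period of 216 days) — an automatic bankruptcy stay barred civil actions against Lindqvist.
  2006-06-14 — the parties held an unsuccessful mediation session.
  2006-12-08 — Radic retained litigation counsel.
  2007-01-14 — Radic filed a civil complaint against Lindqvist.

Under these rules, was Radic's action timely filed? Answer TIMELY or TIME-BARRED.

TIME-BARRED

Because the rule ties accrual to occurrence, the claim accrued on 2005-03-20, not on the 2005-10-19 discovery date.
Adding the 1 year base period to 2005-03-20 gives a deadline of 2006-03-20, before any tolling.
Because the automatic bankruptcy stay ran from 2005-12-10 to 2006-07-14, the deadline is extended by 216 days to 2006-10-22.
No stated provision tolls the period for the defendant's absence, so the interval from 2005-07-03 to 2005-08-22 has no effect on the deadline.
The other events in the timeline have no effect on the limitation period under the stated rules.
Radic filed on 2007-01-14, after the 2006-10-22 deadline, so the action is time-barred.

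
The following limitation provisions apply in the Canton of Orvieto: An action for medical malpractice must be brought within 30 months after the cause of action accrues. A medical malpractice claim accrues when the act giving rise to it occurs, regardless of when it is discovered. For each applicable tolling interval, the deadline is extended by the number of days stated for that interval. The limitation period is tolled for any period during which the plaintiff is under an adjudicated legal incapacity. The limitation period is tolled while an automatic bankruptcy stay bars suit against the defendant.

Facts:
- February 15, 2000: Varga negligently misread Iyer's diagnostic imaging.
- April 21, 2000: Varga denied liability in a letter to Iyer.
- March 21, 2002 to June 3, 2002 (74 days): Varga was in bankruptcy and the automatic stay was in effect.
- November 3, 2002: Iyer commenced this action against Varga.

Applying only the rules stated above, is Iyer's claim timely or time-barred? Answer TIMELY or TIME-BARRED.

TIME-BARRED

The cause of action accrued on February 15, 2000, the date of the act.
30 months from February 15, 2000 is August 15, 2002.
The period was tolled for 74 days by the automatic bankruptcy stay (March 21, 2002 to June 3, 2002), pushing the deadline to October 28, 2002.
Nothing else in the chronology tolls or restarts the period.
Filing on November 3, 2002 missed the October 28, 2002 deadline — the action is time-barred.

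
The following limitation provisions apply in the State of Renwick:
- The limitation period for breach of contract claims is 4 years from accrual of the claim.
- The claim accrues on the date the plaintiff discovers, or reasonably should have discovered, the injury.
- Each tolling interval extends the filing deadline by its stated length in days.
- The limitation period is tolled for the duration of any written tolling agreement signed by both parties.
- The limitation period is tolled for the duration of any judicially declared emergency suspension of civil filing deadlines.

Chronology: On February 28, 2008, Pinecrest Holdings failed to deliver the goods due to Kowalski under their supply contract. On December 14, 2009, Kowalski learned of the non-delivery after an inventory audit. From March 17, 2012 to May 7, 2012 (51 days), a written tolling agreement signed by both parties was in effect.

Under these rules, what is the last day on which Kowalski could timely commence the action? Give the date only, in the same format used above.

Under the discovery rule, the claim accrued on December 14, 2009, when Kowalski discovered the injury — not on the February 28, 2008 date of the underlying act.
The untolled deadline — 4 years after December 14, 2009 — is December 14, 2013.
The written tolling agreement from March 17, 2012 to May 7, 2012 tolled the period for 51 days, extending the deadline to February 3, 2014.

February 3, 2014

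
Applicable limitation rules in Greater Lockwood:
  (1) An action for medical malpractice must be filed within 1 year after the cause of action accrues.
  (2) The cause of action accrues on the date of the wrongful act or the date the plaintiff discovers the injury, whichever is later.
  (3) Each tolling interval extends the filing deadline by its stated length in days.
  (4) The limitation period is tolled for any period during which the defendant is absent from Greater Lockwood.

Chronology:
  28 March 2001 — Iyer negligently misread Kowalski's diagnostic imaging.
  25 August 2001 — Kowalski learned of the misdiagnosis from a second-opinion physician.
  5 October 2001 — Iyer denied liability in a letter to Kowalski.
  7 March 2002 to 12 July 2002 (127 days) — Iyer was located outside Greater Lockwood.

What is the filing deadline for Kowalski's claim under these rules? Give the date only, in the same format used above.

Because discovery on 25 August 2001 post-dates the 28 March 2001 act, accrual under the later-of rule falls on 25 August 2001.
1 year from 25 August 2001 is 25 August 2002.
The defendant's absence from the jurisdiction from 7 March 2002 to 12 July 2002 tolled the period for 127 days, extending the deadline to 30 December 2002.
None of the other events listed affects the running of the period under the stated rules.

30 December 2002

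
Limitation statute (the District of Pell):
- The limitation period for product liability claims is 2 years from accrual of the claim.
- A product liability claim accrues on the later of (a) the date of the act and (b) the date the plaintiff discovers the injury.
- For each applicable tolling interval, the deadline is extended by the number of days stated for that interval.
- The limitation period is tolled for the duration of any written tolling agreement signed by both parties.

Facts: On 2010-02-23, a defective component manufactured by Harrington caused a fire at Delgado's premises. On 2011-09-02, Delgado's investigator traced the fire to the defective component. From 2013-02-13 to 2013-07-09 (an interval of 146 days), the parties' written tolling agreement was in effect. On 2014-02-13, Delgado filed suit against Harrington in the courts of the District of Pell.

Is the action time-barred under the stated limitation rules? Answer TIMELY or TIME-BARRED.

Because discovery on 2011-09-02 post-dates the 2010-02-23 act, accrual under the later-of rule falls on 2011-09-02.
2 years from 2011-09-02 is 2013-09-02.
Because the written tolling agreement ran from 2013-02-13 to 2013-07-09, the deadline is extended by 146 days to 2014-01-26.
Delgado filed on 2014-02-13, after the 2014-01-26 deadline, so the action is time-barred.

TIME-BARRED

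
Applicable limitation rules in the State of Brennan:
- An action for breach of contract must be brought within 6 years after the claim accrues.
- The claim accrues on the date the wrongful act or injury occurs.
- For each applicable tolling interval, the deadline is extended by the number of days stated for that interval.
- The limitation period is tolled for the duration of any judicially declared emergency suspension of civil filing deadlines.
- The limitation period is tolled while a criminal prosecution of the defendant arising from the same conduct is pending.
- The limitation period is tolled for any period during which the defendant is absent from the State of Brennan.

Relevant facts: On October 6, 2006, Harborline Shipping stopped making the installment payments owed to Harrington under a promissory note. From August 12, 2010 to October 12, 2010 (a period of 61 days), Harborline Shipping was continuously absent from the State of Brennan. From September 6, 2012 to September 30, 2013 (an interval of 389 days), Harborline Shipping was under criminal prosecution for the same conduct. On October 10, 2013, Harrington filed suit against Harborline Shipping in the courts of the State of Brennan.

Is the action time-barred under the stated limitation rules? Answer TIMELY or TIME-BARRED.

The limitation period began to run on October 6, 2006.
The untolled deadline — 6 years after October 6, 2006 — is October 6, 2012.
The period was tolled for 61 days by the defendant's absence from the jurisdiction (August 12, 2010 to October 12, 2010), pushing the deadline to December 6, 2012.
The pending criminal prosecution from September 6, 2012 to September 30, 2013 tolled the period for 389 days, extending the deadline to December 30, 2013.
The October 10, 2013 filing precedes the December 30, 2013 deadline; the claim is timely.

TIMELY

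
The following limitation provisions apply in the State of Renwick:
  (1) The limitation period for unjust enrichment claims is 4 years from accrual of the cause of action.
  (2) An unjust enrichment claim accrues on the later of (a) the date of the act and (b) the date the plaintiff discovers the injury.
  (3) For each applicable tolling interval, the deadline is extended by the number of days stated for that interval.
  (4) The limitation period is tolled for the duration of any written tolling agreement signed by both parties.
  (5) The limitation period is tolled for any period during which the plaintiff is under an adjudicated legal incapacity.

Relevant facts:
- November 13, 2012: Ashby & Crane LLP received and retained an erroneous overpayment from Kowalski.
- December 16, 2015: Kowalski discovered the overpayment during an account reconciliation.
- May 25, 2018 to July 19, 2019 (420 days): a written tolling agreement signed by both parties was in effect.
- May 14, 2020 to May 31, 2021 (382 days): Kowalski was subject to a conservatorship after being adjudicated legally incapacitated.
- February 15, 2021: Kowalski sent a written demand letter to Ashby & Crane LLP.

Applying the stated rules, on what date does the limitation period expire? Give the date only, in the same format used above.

The claim accrued on December 16, 2015 — the later of the November 13, 2012 act and the December 16, 2015 discovery.
4 years from December 16, 2015 is December 16, 2019.
Because the written tolling agreement ran from May 25, 2018 to July 19, 2019, the deadline is extended by 420 days to February 8, 2021.
The plaintiff's legal incapacity from May 14, 2020 to May 31, 2021 tolled the period for 382 days, extending the deadline to February 25, 2022.
None of the other events listed affects the running of the period under the stated rules.

February 25, 2022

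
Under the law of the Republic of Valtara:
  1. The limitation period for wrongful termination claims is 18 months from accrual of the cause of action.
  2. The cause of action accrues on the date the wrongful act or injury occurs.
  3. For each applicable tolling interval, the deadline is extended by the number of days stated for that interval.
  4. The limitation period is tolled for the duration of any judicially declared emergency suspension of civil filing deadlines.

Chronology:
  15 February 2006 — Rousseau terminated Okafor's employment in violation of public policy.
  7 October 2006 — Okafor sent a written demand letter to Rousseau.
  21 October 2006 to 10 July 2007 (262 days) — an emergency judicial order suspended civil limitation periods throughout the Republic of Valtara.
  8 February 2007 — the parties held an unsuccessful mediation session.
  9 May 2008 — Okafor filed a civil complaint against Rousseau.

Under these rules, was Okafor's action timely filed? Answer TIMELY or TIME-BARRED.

The claim accrued on 15 February 2006, when the wrongful act occurred.
The untolled deadline — 18 months after 15 February 2006 — is 15 August 2007.
The period was tolled for 262 days by the emergency suspension of filing deadlines (21 October 2006 to 10 July 2007), pushing the deadline to 3 May 2008.
The other events in the timeline have no effect on the limitation period under the stated rules.
The 9 May 2008 filing falls after the 3 May 2008 deadline; the claim is time-barred.

TIME-BARRED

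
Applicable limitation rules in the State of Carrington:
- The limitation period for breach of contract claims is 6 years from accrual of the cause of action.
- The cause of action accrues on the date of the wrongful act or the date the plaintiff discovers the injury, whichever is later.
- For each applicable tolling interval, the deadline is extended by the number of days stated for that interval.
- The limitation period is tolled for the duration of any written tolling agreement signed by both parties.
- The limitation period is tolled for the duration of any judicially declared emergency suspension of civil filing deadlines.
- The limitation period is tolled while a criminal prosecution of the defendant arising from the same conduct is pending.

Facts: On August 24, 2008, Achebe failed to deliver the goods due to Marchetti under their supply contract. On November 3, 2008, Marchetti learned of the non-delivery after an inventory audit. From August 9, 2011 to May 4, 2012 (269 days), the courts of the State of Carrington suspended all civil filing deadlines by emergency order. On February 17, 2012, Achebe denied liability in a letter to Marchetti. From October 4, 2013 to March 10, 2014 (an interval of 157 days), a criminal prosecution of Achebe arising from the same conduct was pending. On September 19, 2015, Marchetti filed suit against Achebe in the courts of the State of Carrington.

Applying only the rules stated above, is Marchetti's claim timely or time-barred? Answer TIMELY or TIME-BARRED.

TIMELY

Because discovery on November 3, 2008 post-dates the August 24, 2008 act, accrual under the later-of rule falls on November 3, 2008.
6 years from November 3, 2008 is November 3, 2014.
The period was tolled for 269 days by the emergency suspension of filing deadlines (August 9, 2011 to May 4, 2012), pushing the deadline to July 30, 2015.
Because the pending criminal prosecution ran from October 4, 2013 to March 10, 2014, the deadline is extended by 157 days to January 3, 2016.
None of the other events listed affects the running of the period under the stated rules.
Filing on September 19, 2015 beat the January 3, 2016 deadline — the action is timely.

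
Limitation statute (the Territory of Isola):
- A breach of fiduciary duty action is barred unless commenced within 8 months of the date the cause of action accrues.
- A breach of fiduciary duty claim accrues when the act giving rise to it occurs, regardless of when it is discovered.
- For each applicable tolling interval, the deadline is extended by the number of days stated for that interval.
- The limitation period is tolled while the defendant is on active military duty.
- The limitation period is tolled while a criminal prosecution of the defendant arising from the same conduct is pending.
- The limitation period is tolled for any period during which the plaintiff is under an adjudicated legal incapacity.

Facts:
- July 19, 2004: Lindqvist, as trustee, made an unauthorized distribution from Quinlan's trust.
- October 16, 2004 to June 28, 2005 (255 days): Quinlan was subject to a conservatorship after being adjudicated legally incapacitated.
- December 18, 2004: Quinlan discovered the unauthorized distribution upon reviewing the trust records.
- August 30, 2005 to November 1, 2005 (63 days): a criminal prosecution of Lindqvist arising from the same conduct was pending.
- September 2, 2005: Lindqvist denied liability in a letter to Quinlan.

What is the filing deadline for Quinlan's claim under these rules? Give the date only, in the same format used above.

The claim accrued on July 19, 2004, when the wrongful act occurred; under the stated occurrence rule the December 18, 2004 discovery does not delay accrual.
The untolled deadline — 8 months after July 19, 2004 — is March 19, 2005.
The period was tolled for 255 days by the plaintiff's legal incapacity (October 16, 2004 to June 28, 2005), pushing the deadline to November 29, 2005.
Because the pending criminal prosecution ran from August 30, 2005 to November 1, 2005, the deadline is extended by 63 days to January 31, 2006.
The other events in the timeline have no effect on the limitation period under the stated rules.

January 31, 2006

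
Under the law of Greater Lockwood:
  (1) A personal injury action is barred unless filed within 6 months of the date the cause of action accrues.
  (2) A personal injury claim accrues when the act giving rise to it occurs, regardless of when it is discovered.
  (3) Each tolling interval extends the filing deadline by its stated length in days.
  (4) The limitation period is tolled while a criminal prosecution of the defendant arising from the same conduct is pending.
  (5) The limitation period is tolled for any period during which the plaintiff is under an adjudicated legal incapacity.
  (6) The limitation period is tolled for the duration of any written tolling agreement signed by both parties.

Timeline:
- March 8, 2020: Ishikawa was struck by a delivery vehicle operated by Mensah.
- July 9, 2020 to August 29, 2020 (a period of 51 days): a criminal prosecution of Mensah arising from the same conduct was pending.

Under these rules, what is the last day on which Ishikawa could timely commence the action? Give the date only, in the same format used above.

October 29, 2020

The claim accrued on March 8, 2020, when the wrongful act occurred.
The untolled deadline — 6 months after March 8, 2020 — is September 8, 2020.
The pending criminal prosecution from July 9, 2020 to August 29, 2020 tolled the period for 51 days, extending the deadline to October 29, 2020.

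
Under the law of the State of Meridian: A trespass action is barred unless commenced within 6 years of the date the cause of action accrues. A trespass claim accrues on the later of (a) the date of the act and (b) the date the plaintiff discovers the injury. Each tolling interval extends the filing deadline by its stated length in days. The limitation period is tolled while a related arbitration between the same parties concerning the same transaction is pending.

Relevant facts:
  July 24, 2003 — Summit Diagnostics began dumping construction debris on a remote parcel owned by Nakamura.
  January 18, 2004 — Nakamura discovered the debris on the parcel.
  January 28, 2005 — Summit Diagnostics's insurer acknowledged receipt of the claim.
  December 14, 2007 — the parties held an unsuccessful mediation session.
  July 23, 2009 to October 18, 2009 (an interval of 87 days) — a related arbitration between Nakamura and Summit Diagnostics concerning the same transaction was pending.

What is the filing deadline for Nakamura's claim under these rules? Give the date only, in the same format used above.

Because discovery on January 18, 2004 post-dates the July 24, 2003 act, accrual under the later-of rule falls on January 18, 2004.
Adding the 6 years base period to January 18, 2004 gives a deadline of January 18, 2010, before any tolling.
The pending related arbitration from July 23, 2009 to October 18, 2009 tolled the period for 87 days, extending the deadline to April 15, 2010.
The other events in the timeline have no effect on the limitation period under the stated rules.

April 15, 2010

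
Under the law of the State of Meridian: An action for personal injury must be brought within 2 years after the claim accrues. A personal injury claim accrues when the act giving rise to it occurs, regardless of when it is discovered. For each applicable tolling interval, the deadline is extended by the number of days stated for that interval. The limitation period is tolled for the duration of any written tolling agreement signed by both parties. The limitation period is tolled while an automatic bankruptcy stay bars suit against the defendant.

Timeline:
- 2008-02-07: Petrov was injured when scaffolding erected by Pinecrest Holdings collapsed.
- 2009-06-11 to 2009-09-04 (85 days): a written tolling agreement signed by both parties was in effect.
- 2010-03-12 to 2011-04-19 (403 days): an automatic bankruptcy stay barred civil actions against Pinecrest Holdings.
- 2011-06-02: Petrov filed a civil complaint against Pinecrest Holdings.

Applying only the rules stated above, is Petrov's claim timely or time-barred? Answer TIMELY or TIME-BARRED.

The claim accrued on 2008-02-07, when the wrongful act occurred.
The untolled deadline — 2 years after 2008-02-07 — is 2010-02-07.
Because the written tolling agreement ran from 2009-06-11 to 2009-09-04, the deadline is extended by 85 days to 2010-05-03.
The period was tolled for 403 days by the automatic bankruptcy stay (2010-03-12 to 2011-04-19), pushing the deadline to 2011-06-10.
Filing on 2011-06-02 beat the 2011-06-10 deadline — the action is timely.

TIMELY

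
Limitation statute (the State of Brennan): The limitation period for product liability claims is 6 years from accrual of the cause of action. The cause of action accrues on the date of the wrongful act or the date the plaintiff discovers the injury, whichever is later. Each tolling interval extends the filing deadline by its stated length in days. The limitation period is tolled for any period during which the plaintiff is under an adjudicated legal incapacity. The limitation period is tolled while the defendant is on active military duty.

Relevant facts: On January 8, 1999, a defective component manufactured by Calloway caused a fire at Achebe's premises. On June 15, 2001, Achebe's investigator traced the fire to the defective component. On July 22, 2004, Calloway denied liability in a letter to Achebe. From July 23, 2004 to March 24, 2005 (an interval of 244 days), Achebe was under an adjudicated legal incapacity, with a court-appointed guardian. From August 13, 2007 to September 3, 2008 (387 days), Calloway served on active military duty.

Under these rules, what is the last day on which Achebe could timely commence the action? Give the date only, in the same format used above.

The claim accrued on June 15, 2001 — the later of the January 8, 1999 act and the June 15, 2001 discovery.
6 years from June 15, 2001 is June 15, 2007.
The period was tolled for 244 days by the plaintiff's legal incapacity (July 23, 2004 to March 24, 2005), pushing the deadline to February 14, 2008.
The defendant's active military service from August 13, 2007 to September 3, 2008 tolled the period for 387 days, extending the deadline to March 7, 2009.
None of the other events listed affects the running of the period under the stated rules.

March 7, 2009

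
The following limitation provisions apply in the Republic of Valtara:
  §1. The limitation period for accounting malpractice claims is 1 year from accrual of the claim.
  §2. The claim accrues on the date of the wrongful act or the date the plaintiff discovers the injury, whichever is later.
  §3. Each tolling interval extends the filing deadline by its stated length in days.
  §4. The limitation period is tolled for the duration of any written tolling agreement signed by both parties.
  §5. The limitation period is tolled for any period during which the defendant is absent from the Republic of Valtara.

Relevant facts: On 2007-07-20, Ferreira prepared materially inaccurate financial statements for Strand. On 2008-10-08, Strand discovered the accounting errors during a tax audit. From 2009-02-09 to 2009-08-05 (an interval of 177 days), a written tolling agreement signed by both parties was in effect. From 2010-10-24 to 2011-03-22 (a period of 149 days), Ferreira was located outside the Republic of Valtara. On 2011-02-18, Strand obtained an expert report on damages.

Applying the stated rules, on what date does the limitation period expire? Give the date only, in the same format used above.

Taking the later of the act (2007-07-20) and discovery (2008-10-08), the claim accrued on 2008-10-08.
The untolled deadline — 1 year after 2008-10-08 — is 2009-10-08.
The written tolling agreement from 2009-02-09 to 2009-08-05 tolled the period for 177 days, extending the deadline to 2010-04-03.
The defendant's absence from the jurisdiction starting 2010-10-24 came too late — the period had run on 2010-04-03 — and so does not extend the deadline.
The other events in the timeline have no effect on the limitation period under the stated rules.

2010-04-03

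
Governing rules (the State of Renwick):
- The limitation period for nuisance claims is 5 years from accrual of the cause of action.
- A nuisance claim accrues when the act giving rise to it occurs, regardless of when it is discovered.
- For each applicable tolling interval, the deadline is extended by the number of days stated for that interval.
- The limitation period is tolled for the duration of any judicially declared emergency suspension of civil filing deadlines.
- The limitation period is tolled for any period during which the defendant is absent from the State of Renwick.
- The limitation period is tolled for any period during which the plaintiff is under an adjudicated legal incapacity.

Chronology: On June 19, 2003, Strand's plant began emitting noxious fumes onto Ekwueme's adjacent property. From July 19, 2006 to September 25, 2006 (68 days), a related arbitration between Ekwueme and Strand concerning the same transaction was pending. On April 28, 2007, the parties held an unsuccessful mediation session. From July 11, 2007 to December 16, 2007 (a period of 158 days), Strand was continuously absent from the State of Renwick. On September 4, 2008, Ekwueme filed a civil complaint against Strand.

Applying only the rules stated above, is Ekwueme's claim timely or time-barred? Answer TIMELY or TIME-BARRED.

The limitation period began to run on June 19, 2003.
Adding the 5 years base period to June 19, 2003 gives a deadline of June 19, 2008, before any tolling.
The defendant's absence from the jurisdiction from July 11, 2007 to December 16, 2007 tolled the period for 158 days, extending the deadline to November 24, 2008.
Although a pending arbitration ran from July 19, 2006 to September 25, 2006, the stated rules do not make that a tolling event, so it is disregarded.
Nothing else in the chronology tolls or restarts the period.
The September 4, 2008 filing precedes the November 24, 2008 deadline; the claim is timely.

TIMELY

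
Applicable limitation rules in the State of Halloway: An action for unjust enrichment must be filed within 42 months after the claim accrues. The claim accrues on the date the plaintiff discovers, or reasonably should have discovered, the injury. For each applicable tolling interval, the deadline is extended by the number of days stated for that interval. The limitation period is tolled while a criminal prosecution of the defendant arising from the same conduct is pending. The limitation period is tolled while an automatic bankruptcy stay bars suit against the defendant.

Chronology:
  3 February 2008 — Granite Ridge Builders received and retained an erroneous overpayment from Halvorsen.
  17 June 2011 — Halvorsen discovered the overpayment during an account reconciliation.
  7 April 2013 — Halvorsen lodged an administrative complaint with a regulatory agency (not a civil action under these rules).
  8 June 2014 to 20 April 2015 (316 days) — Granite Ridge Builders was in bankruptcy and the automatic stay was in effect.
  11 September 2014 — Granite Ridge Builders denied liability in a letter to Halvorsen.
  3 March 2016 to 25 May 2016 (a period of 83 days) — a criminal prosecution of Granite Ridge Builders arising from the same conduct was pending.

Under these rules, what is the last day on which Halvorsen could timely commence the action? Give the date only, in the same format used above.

29 October 2015

Accrual is tied to discovery, so the period began on 17 June 2011 rather than on 3 February 2008 when the act occurred.
The untolled deadline — 42 months after 17 June 2011 — is 17 December 2014.
The period was tolled for 316 days by the automatic bankruptcy stay (8 June 2014 to 20 April 2015), pushing the deadline to 29 October 2015.
By the time the pending criminal prosecution began on 3 March 2016, the limitation period had already expired on 29 October 2015; that interval cannot revive it.
Nothing else in the chronology tolls or restarts the period.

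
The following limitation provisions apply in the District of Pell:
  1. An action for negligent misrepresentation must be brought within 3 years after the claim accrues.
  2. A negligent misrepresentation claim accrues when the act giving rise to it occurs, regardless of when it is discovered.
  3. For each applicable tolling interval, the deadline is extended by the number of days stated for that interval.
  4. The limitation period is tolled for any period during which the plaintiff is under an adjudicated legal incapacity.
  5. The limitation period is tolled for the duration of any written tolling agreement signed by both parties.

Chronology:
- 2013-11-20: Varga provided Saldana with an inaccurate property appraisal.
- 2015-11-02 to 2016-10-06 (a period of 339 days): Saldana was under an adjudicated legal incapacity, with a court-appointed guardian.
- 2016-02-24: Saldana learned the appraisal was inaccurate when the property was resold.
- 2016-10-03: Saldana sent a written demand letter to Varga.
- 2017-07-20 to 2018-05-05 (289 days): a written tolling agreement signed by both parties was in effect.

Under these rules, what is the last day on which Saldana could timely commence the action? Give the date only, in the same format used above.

2018-08-10

The claim accrued on 2013-11-20, when the wrongful act occurred; under the stated occurrence rule the 2016-02-24 discovery does not delay accrual.
Adding the 3 years base period to 2013-11-20 gives a deadline of 2016-11-20, before any tolling.
The period was tolled for 339 days by the plaintiff's legal incapacity (2015-11-02 to 2016-10-06), pushing the deadline to 2017-10-25.
The period was tolled for 289 days by the written tolling agreement (2017-07-20 to 2018-05-05), pushing the deadline to 2018-08-10.
None of the other events listed affects the running of the period under the stated rules.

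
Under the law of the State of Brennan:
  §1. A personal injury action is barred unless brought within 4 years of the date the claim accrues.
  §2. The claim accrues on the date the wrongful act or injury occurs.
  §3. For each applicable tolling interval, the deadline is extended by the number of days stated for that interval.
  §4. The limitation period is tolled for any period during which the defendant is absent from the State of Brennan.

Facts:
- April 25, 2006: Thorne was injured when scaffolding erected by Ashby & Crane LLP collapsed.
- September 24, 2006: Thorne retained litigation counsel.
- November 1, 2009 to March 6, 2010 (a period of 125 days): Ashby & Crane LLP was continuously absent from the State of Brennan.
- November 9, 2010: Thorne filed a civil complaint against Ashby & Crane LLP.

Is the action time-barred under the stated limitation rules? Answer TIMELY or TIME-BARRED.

TIME-BARRED

The claim accrued on April 25, 2006, when the wrongful act occurred.
4 years from April 25, 2006 is April 25, 2010.
The defendant's absence from the jurisdiction from November 1, 2009 to March 6, 2010 tolled the period for 125 days, extending the deadline to August 28, 2010.
None of the other events listed affects the running of the period under the stated rules.
Thorne filed on November 9, 2010, after the August 28, 2010 deadline, so the action is time-barred.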